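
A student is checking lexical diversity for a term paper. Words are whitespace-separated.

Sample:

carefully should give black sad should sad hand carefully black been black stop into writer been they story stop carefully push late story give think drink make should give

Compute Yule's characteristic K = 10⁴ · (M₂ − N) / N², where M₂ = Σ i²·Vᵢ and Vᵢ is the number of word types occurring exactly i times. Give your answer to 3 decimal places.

Frequencies: carefully:3, should:3, give:3, black:3, sad:2, been:2, stop:2, story:2, hand:1, into:1, writer:1, they:1, push:1, late:1, think:1, drink:1, make:1
N = 29. Frequency spectrum: V_1=9, V_2=4, V_3=4
M₂ = 1²·9 + 2²·4 + 3²·4 = 61
K = 10000 × (61 − 29) / 29² = 380.499

380.499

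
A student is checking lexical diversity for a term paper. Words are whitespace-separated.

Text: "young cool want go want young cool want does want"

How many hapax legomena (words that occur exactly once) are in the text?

2

Frequencies: want:4, young:2, cool:2, go:1, does:1
Hapax (freq=1): does, go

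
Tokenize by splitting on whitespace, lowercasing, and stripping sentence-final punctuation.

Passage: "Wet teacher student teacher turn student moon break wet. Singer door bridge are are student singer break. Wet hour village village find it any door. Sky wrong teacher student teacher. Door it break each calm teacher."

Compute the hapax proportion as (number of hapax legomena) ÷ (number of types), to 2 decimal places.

0.53

Frequencies: teacher:5, student:4, wet:3, break:3, door:3, singer:2, are:2, village:2, it:2, turn:1, moon:1, bridge:1, hour:1, find:1, any:1, sky:1, wrong:1, each:1, calm:1
Hapax count = 10; type count = 19.
Ratio = 10 / 19 = 0.53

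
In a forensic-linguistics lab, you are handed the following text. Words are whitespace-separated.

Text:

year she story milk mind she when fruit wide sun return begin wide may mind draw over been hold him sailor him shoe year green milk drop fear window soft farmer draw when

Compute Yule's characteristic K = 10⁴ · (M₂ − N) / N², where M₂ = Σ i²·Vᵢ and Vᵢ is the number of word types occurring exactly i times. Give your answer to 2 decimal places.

146.92

Frequencies: year:2, she:2, milk:2, mind:2, when:2, wide:2, draw:2, him:2, story:1, fruit:1, sun:1, return:1, begin:1, may:1, over:1, been:1, hold:1, sailor:1, shoe:1, green:1, … (5 more, each freq 1)
N = 33. Frequency spectrum: V_1=17, V_2=8
M₂ = 1²·17 + 2²·8 = 49
K = 10000 × (49 − 33) / 33² = 146.92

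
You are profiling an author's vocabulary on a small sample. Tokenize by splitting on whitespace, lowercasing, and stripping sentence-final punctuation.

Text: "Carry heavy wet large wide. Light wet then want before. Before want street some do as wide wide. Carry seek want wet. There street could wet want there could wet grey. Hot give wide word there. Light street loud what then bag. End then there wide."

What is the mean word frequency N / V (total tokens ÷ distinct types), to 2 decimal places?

1.92

N = 46 tokens, V = 24 types.
Mean frequency = N / V = 46 / 24 = 1.92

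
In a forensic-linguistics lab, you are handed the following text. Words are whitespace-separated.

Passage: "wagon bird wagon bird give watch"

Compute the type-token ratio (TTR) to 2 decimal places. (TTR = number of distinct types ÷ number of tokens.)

0.67

N = 6 tokens, V = 4 types.
TTR = V / N = 4 / 6 = 0.67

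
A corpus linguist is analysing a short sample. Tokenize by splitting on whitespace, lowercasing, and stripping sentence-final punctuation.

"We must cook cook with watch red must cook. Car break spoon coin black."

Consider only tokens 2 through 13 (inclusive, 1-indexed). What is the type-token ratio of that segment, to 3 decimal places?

Segment tokens 2–13: must, cook, cook, with, watch, red, must, cook, car, break, spoon, coin
Segment N = 12, segment V = 9.
TTR = 9 / 12 = 0.750

0.750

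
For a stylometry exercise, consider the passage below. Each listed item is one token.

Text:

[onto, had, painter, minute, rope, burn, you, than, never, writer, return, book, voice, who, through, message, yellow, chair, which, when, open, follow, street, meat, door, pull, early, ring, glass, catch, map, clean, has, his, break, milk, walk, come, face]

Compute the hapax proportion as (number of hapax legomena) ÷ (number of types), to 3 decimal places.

Frequencies: onto:1, had:1, painter:1, minute:1, rope:1, burn:1, you:1, than:1, never:1, writer:1, return:1, book:1, voice:1, who:1, through:1, message:1, yellow:1, chair:1, which:1, when:1, … (19 more, each freq 1)
Hapax count = 39; type count = 39.
Ratio = 39 / 39 = 1.000

1.000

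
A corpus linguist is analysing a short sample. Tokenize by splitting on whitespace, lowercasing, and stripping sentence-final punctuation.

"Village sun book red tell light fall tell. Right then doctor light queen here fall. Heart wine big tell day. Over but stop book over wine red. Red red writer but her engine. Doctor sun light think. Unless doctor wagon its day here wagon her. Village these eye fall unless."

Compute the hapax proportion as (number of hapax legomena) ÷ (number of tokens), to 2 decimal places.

0.24

Frequencies: red:4, tell:3, light:3, fall:3, doctor:3, village:2, sun:2, book:2, here:2, wine:2, day:2, over:2, but:2, her:2, unless:2, wagon:2, right:1, then:1, queen:1, heart:1, … (8 more, each freq 1)
Hapax count = 12; token count = 50.
Ratio = 12 / 50 = 0.24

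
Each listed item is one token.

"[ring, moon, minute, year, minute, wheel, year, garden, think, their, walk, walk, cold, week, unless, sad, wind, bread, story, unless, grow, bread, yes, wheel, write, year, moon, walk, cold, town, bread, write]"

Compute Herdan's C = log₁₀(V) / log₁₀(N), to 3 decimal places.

0.864

N = 32, V = 20.
log₁₀(V) = 1.301030, log₁₀(N) = 1.505150
C = 1.301030 / 1.505150 = 0.864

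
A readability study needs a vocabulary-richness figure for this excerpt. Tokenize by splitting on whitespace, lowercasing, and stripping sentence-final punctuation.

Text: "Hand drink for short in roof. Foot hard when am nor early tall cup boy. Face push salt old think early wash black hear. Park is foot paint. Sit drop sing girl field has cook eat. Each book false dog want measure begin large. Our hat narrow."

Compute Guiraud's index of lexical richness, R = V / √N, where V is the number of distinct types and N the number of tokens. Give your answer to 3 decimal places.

N = 47, V = 45.
√N = 6.855655
R = 45 / 6.855655 = 6.564

6.564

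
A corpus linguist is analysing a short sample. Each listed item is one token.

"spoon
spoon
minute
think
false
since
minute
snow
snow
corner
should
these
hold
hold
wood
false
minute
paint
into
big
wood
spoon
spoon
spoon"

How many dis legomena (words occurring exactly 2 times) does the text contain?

Frequencies: spoon:5, minute:3, false:2, snow:2, hold:2, wood:2, think:1, since:1, corner:1, should:1, these:1, paint:1, into:1, big:1
Words with frequency 2: false, hold, snow, wood

4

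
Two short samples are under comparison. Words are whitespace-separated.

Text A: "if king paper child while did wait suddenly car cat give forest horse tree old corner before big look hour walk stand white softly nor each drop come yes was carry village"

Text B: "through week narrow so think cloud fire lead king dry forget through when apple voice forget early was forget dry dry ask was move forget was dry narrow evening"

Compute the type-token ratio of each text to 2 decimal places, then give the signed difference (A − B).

TTR(A) = 32/32 = 1.00
TTR(B) = 19/29 = 0.66
Difference = 1.00 − 0.66 = 0.34

0.34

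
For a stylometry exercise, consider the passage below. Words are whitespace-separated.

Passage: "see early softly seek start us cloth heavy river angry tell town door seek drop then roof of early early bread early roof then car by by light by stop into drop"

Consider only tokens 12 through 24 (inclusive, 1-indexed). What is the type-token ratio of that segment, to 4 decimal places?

Segment tokens 12–24: town, door, seek, drop, then, roof, of, early, early, bread, early, roof, then
Segment N = 13, segment V = 9.
TTR = 9 / 13 = 0.6923

0.6923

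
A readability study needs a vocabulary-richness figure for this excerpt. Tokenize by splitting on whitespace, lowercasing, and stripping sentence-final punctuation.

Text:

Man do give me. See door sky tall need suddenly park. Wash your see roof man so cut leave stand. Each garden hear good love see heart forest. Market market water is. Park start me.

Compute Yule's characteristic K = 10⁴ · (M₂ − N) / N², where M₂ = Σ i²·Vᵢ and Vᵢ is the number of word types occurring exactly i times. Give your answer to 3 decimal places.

Frequencies: see:3, man:2, me:2, park:2, market:2, do:1, give:1, door:1, sky:1, tall:1, need:1, suddenly:1, wash:1, your:1, roof:1, so:1, cut:1, leave:1, stand:1, each:1, … (9 more, each freq 1)
N = 35. Frequency spectrum: V_1=24, V_2=4, V_3=1
M₂ = 1²·24 + 2²·4 + 3²·1 = 49
K = 10000 × (49 − 35) / 35² = 114.286

114.286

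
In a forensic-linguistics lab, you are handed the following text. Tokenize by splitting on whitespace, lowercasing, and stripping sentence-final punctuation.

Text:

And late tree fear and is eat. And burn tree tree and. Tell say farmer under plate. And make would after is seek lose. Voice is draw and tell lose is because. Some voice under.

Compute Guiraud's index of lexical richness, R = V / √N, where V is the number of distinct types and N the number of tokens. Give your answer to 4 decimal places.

3.5496

N = 35, V = 21.
√N = 5.916080
R = 21 / 5.916080 = 3.5496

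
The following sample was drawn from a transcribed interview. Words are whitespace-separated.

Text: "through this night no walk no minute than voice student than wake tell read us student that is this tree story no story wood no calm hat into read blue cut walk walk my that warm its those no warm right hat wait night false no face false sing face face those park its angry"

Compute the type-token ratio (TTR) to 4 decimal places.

0.6182

N = 55 tokens, V = 34 types.
TTR = V / N = 34 / 55 = 0.6182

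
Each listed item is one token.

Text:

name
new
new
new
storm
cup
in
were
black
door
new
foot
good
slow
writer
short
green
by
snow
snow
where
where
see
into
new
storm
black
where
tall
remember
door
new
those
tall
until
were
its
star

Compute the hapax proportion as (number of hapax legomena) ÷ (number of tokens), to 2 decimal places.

0.45

Frequencies: new:6, where:3, storm:2, were:2, black:2, door:2, snow:2, tall:2, name:1, cup:1, in:1, foot:1, good:1, slow:1, writer:1, short:1, green:1, by:1, see:1, into:1, … (5 more, each freq 1)
Hapax count = 17; token count = 38.
Ratio = 17 / 38 = 0.45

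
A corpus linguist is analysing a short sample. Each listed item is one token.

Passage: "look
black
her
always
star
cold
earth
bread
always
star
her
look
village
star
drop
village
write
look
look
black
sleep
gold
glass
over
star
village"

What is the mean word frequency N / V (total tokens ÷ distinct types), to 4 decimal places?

1.7333

N = 26 tokens, V = 15 types.
Mean frequency = N / V = 26 / 15 = 1.7333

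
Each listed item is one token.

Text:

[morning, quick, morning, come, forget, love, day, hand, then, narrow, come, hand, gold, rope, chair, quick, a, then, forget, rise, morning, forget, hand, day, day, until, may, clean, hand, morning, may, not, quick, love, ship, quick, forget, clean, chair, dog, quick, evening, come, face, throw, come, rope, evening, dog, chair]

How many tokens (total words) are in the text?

50

Tokens: morning, quick, morning, come, forget, love, day, hand, then, narrow, come, hand, gold, rope, chair, quick, a, then, forget, rise, morning, forget, hand, day, day, until, may, clean, hand, morning, may, not, quick, love, ship, quick, forget, clean, chair, dog, quick, evening, come, face, throw, come, rope, evening, dog, chair
N = 50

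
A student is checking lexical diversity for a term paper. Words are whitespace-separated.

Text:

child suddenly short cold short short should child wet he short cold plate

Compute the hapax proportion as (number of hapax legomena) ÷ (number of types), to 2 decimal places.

0.63

Frequencies: short:4, child:2, cold:2, suddenly:1, should:1, wet:1, he:1, plate:1
Hapax count = 5; type count = 8.
Ratio = 5 / 8 = 0.63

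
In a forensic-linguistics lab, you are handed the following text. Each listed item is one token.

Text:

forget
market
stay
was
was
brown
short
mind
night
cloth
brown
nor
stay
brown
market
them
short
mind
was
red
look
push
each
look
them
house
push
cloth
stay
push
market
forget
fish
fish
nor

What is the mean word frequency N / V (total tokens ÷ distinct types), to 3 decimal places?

2.059

N = 35 tokens, V = 17 types.
Mean frequency = N / V = 35 / 17 = 2.059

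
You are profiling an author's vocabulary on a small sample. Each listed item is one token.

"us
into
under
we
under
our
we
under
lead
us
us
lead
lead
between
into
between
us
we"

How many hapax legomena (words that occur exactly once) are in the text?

1

Frequencies: us:4, under:3, we:3, lead:3, into:2, between:2, our:1
Hapax (freq=1): our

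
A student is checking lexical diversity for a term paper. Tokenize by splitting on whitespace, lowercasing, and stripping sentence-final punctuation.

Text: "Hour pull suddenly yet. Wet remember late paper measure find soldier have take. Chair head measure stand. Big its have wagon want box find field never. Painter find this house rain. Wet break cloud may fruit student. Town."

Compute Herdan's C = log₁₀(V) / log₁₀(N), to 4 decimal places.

0.9612

N = 38, V = 33.
log₁₀(V) = 1.518514, log₁₀(N) = 1.579784
C = 1.518514 / 1.579784 = 0.9612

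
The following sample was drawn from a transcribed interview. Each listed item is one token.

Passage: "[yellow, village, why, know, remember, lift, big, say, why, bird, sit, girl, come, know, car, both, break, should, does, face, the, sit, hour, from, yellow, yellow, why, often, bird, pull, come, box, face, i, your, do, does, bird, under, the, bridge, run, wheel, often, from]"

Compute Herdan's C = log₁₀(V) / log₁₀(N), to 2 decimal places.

N = 45, V = 31.
log₁₀(V) = 1.491362, log₁₀(N) = 1.653213
C = 1.491362 / 1.653213 = 0.90

0.90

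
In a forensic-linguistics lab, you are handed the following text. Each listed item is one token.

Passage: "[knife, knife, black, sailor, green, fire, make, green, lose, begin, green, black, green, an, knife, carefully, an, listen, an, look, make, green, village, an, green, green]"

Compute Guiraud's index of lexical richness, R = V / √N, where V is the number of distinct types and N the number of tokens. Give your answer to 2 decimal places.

N = 26, V = 13.
√N = 5.099020
R = 13 / 5.099020 = 2.55

2.55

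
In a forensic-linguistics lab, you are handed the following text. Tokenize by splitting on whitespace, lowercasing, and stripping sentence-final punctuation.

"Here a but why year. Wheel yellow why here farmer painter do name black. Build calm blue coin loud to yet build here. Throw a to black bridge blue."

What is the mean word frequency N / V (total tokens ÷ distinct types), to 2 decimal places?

N = 29 tokens, V = 21 types.
Mean frequency = N / V = 29 / 21 = 1.38

1.38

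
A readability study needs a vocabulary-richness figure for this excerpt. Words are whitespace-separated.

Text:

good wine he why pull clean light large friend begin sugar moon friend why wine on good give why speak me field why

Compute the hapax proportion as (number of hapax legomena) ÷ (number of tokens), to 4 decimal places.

Frequencies: why:4, good:2, wine:2, friend:2, he:1, pull:1, clean:1, light:1, large:1, begin:1, sugar:1, moon:1, on:1, give:1, speak:1, me:1, field:1
Hapax count = 13; token count = 23.
Ratio = 13 / 23 = 0.5652

0.5652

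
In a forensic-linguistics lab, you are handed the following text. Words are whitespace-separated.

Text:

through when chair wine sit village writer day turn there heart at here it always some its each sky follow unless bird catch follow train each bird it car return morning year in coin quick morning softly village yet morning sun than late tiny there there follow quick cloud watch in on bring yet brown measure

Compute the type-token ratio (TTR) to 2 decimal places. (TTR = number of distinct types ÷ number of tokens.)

N = 56 tokens, V = 43 types.
TTR = V / N = 43 / 56 = 0.77

0.77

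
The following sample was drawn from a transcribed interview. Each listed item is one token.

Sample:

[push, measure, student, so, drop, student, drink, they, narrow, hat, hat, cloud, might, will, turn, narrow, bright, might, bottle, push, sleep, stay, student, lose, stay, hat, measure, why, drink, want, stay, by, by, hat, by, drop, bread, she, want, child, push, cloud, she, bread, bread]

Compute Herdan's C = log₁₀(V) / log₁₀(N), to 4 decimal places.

0.8349

N = 45, V = 24.
log₁₀(V) = 1.380211, log₁₀(N) = 1.653213
C = 1.380211 / 1.653213 = 0.8349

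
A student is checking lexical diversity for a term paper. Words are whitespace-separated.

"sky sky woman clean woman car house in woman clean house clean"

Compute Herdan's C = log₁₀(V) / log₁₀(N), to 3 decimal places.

0.721

N = 12, V = 6.
log₁₀(V) = 0.778151, log₁₀(N) = 1.079181
C = 0.778151 / 1.079181 = 0.721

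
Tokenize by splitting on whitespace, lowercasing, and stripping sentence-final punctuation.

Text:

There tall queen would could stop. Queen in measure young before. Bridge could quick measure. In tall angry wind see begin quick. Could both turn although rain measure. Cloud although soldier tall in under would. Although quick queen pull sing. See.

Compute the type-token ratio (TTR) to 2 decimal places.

0.61

N = 41 tokens, V = 25 types.
TTR = V / N = 25 / 41 = 0.61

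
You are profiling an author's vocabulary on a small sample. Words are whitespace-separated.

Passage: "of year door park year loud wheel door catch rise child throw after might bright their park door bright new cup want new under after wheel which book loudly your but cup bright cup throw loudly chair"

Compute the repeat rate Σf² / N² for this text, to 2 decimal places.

Frequencies: door:3, bright:3, cup:3, year:2, park:2, wheel:2, throw:2, after:2, new:2, loudly:2, of:1, loud:1, catch:1, rise:1, child:1, might:1, their:1, want:1, under:1, which:1, … (4 more, each freq 1)
Σf² = 69; N² = 1369
Repeat rate = 69 / 1369 = 0.05

0.05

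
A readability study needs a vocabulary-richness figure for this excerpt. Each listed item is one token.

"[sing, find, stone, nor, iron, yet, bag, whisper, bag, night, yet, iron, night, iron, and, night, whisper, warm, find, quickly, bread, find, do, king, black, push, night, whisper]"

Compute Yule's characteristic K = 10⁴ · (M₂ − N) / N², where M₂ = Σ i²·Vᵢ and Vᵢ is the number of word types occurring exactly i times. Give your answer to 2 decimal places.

433.67

Frequencies: night:4, find:3, iron:3, whisper:3, yet:2, bag:2, sing:1, stone:1, nor:1, and:1, warm:1, quickly:1, bread:1, do:1, king:1, black:1, push:1
N = 28. Frequency spectrum: V_1=11, V_2=2, V_3=3, V_4=1
M₂ = 1²·11 + 2²·2 + 3²·3 + 4²·1 = 62
K = 10000 × (62 − 28) / 28² = 433.67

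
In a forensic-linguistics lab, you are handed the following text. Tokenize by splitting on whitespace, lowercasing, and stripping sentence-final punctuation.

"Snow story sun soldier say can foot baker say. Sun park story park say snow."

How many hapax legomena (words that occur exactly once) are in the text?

Frequencies: say:3, snow:2, story:2, sun:2, park:2, soldier:1, can:1, foot:1, baker:1
Hapax (freq=1): baker, can, foot, soldier

4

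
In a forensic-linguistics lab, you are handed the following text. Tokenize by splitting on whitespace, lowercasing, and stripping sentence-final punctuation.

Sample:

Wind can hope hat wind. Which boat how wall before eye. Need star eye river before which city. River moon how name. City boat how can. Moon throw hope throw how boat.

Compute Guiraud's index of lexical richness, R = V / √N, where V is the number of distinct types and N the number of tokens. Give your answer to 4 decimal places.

3.0052

N = 32, V = 17.
√N = 5.656854
R = 17 / 5.656854 = 3.0052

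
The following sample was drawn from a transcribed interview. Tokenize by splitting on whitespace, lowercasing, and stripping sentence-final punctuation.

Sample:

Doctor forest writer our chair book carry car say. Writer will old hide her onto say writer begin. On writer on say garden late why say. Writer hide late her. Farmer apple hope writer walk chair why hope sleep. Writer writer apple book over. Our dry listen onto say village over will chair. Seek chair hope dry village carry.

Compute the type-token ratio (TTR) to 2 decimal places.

0.49

N = 59 tokens, V = 29 types.
TTR = V / N = 29 / 59 = 0.49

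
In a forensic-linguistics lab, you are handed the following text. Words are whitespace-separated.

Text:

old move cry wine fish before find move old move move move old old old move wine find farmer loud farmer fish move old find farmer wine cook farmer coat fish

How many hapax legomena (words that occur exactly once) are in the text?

Frequencies: move:7, old:6, farmer:4, wine:3, fish:3, find:3, cry:1, before:1, loud:1, cook:1, coat:1
Hapax (freq=1): before, coat, cook, cry, loud

5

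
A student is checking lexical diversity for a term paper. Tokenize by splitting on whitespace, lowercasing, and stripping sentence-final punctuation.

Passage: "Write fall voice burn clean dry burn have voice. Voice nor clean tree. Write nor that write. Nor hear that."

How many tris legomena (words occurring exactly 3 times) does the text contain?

3

Frequencies: write:3, voice:3, nor:3, burn:2, clean:2, that:2, fall:1, dry:1, have:1, tree:1, hear:1
Words with frequency 3: nor, voice, write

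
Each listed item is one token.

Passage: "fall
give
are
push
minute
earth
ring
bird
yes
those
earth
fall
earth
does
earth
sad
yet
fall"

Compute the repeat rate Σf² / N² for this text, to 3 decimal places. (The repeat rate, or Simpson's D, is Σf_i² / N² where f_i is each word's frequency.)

0.111

Frequencies: earth:4, fall:3, give:1, are:1, push:1, minute:1, ring:1, bird:1, yes:1, those:1, does:1, sad:1, yet:1
Σf² = 36; N² = 324
Repeat rate = 36 / 324 = 0.111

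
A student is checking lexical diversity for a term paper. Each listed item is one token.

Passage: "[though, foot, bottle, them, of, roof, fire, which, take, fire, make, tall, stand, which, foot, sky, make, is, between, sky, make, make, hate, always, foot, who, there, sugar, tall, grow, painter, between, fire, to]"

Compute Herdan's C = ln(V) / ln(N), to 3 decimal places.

0.889

N = 34, V = 23.
ln(V) = 3.135494, ln(N) = 3.526361
C = 3.135494 / 3.526361 = 0.889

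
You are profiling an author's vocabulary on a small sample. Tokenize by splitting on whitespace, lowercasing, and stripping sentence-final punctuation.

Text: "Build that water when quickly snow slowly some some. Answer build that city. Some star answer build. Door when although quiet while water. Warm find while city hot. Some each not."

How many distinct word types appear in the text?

20

Distinct types: {although, answer, build, city, door, each, find, hot, not, quickly, quiet, slowly, snow, some, star, that, warm, water, when, while}
V = 20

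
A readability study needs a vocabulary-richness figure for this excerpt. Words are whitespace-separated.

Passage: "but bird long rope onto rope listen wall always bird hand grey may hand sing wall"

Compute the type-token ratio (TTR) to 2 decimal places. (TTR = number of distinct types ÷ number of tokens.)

N = 16 tokens, V = 12 types.
TTR = V / N = 12 / 16 = 0.75

0.75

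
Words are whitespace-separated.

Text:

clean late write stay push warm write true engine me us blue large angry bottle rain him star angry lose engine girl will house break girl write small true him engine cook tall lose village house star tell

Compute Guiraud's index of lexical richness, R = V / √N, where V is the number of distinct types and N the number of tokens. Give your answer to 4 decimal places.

4.3800

N = 38, V = 27.
√N = 6.164414
R = 27 / 6.164414 = 4.3800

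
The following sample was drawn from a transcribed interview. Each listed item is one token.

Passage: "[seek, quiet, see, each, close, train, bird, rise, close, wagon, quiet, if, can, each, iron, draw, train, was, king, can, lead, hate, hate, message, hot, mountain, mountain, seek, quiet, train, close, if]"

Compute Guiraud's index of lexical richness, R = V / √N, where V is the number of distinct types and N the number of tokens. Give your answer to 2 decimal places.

N = 32, V = 20.
√N = 5.656854
R = 20 / 5.656854 = 3.54

3.54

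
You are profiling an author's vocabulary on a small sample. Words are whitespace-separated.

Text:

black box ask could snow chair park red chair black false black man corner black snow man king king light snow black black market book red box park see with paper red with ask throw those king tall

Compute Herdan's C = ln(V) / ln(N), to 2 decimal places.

N = 38, V = 21.
ln(V) = 3.044522, ln(N) = 3.637586
C = 3.044522 / 3.637586 = 0.84

0.84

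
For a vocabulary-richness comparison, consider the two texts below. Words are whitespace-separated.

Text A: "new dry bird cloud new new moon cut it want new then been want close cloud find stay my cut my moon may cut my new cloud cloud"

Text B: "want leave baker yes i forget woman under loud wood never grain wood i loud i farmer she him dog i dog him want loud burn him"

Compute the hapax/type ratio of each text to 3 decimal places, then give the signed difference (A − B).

A: hapax=9, V=15, ratio=0.600
B: hapax=11, V=17, ratio=0.647
Difference = 0.600 − 0.647 = -0.047

-0.047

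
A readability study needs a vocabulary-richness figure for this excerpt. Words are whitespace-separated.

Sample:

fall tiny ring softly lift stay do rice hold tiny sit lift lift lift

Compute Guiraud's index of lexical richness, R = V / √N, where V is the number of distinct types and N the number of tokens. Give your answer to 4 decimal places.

N = 14, V = 10.
√N = 3.741657
R = 10 / 3.741657 = 2.6726

2.6726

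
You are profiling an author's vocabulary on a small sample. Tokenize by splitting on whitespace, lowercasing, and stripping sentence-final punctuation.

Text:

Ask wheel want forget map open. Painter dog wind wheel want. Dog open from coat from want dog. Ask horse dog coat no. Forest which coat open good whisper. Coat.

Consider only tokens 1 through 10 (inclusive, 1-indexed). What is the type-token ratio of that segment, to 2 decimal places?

0.90

Segment tokens 1–10: ask, wheel, want, forget, map, open, painter, dog, wind, wheel
Segment N = 10, segment V = 9.
TTR = 9 / 10 = 0.90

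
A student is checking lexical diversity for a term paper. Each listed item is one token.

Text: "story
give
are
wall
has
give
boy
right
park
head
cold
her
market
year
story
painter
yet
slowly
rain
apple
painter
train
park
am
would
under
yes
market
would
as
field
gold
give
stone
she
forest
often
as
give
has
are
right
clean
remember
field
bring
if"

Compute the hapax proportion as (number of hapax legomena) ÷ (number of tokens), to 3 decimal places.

0.489

Frequencies: give:4, story:2, are:2, has:2, right:2, park:2, market:2, painter:2, would:2, as:2, field:2, wall:1, boy:1, head:1, cold:1, her:1, year:1, yet:1, slowly:1, rain:1, … (14 more, each freq 1)
Hapax count = 23; token count = 47.
Ratio = 23 / 47 = 0.489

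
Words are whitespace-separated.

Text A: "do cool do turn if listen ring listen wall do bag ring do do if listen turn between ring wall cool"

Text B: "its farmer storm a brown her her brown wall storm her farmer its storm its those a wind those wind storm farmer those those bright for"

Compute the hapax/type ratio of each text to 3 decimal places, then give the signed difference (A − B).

-0.051

A: hapax=2, V=9, ratio=0.222
B: hapax=3, V=11, ratio=0.273
Difference = 0.222 − 0.273 = -0.051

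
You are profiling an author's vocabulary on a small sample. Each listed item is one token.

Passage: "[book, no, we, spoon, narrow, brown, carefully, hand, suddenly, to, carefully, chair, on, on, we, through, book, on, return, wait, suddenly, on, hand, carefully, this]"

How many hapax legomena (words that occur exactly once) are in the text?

Frequencies: on:4, carefully:3, book:2, we:2, hand:2, suddenly:2, no:1, spoon:1, narrow:1, brown:1, to:1, chair:1, through:1, return:1, wait:1, this:1
Hapax (freq=1): brown, chair, narrow, no, return, spoon, this, through, to, wait

10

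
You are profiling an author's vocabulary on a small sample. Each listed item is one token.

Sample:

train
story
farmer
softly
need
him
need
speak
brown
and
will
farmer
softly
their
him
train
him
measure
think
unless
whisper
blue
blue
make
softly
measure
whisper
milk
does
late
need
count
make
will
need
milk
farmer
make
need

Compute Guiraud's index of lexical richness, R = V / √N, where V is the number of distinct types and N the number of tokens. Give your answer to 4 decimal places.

N = 39, V = 21.
√N = 6.244998
R = 21 / 6.244998 = 3.3627

3.3627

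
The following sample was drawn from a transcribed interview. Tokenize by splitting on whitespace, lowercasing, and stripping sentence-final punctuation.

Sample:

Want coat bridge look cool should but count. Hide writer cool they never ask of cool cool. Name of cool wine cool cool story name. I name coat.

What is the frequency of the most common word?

7

Frequencies: cool:7, name:3, coat:2, of:2, want:1, bridge:1, look:1, should:1, but:1, count:1, hide:1, writer:1, they:1, never:1, ask:1, wine:1, story:1, i:1
Most common: 'cool' with frequency 7.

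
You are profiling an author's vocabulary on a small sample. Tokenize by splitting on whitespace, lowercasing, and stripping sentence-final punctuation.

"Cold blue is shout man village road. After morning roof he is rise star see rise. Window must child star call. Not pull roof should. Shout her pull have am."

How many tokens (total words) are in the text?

Tokens: cold, blue, is, shout, man, village, road, after, morning, roof, he, is, rise, star, see, rise, window, must, child, star, call, not, pull, roof, should, shout, her, pull, have, am
N = 30

30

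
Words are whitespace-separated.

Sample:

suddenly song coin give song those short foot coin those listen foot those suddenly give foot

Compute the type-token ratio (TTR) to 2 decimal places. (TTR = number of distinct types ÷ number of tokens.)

0.50

N = 16 tokens, V = 8 types.
TTR = V / N = 8 / 16 = 0.50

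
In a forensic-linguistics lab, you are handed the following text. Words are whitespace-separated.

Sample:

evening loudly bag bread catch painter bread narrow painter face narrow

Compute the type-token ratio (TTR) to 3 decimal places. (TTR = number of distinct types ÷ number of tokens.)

N = 11 tokens, V = 8 types.
TTR = V / N = 8 / 11 = 0.727

0.727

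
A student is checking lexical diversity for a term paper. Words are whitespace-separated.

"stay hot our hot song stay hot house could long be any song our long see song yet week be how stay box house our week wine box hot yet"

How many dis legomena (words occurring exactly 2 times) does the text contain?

Frequencies: hot:4, stay:3, our:3, song:3, house:2, long:2, be:2, yet:2, week:2, box:2, could:1, any:1, see:1, how:1, wine:1
Words with frequency 2: be, box, house, long, week, yet

6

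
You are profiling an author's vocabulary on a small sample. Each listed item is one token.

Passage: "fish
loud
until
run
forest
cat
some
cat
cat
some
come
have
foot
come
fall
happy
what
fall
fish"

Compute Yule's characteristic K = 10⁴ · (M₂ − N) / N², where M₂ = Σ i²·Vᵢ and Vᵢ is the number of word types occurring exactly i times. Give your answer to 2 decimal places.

387.81

Frequencies: cat:3, fish:2, some:2, come:2, fall:2, loud:1, until:1, run:1, forest:1, have:1, foot:1, happy:1, what:1
N = 19. Frequency spectrum: V_1=8, V_2=4, V_3=1
M₂ = 1²·8 + 2²·4 + 3²·1 = 33
K = 10000 × (33 − 19) / 19² = 387.81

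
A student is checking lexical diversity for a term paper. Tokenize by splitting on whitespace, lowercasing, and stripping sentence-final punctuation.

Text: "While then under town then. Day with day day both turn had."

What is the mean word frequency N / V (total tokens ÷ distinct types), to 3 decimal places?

N = 12 tokens, V = 9 types.
Mean frequency = N / V = 12 / 9 = 1.333

1.333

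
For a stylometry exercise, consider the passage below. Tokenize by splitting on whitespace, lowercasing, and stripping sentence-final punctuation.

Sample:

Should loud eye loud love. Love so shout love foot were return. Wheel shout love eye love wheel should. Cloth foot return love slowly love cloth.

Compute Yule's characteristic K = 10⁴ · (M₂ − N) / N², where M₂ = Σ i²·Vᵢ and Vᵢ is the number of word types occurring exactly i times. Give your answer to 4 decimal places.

Frequencies: love:7, should:2, loud:2, eye:2, shout:2, foot:2, return:2, wheel:2, cloth:2, so:1, were:1, slowly:1
N = 26. Frequency spectrum: V_1=3, V_2=8, V_7=1
M₂ = 1²·3 + 2²·8 + 7²·1 = 84
K = 10000 × (84 − 26) / 26² = 857.9882

857.9882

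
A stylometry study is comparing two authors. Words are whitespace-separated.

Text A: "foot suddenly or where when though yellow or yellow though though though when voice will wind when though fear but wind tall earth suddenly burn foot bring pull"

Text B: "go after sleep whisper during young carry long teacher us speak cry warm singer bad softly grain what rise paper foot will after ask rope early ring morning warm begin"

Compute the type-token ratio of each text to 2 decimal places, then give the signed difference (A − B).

TTR(A) = 17/28 = 0.61
TTR(B) = 28/30 = 0.93
Difference = 0.61 − 0.93 = -0.32

-0.32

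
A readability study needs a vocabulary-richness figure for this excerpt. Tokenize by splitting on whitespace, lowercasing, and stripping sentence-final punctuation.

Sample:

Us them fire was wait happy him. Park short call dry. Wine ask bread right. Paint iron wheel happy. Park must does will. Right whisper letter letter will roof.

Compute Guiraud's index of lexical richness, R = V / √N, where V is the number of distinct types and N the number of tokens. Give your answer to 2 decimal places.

N = 29, V = 24.
√N = 5.385165
R = 24 / 5.385165 = 4.46

4.46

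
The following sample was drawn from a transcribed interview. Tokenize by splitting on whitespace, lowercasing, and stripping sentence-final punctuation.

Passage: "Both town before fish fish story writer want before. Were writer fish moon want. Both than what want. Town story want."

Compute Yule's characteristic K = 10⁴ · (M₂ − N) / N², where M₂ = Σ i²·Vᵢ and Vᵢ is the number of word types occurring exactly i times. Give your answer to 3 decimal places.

634.921

Frequencies: want:4, fish:3, both:2, town:2, before:2, story:2, writer:2, were:1, moon:1, than:1, what:1
N = 21. Frequency spectrum: V_1=4, V_2=5, V_3=1, V_4=1
M₂ = 1²·4 + 2²·5 + 3²·1 + 4²·1 = 49
K = 10000 × (49 − 21) / 21² = 634.921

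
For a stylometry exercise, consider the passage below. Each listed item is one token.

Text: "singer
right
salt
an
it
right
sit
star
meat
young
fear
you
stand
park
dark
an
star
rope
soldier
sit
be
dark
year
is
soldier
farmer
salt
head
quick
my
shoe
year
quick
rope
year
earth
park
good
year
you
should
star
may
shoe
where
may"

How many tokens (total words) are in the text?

Tokens: singer, right, salt, an, it, right, sit, star, meat, young, fear, you, stand, park, dark, an, star, rope, soldier, sit, be, dark, year, is, soldier, farmer, salt, head, quick, my, shoe, year, quick, rope, year, earth, park, good, year, you, should, star, may, shoe, where, may
N = 46

46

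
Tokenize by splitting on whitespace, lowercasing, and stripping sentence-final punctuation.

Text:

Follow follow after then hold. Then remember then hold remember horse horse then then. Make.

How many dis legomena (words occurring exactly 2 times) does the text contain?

Frequencies: then:5, follow:2, hold:2, remember:2, horse:2, after:1, make:1
Words with frequency 2: follow, hold, horse, remember

4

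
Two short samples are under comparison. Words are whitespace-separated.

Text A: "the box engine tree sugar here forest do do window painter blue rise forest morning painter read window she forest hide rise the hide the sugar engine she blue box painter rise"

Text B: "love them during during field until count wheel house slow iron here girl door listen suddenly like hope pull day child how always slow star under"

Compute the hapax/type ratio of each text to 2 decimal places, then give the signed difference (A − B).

A: hapax=4, V=16, ratio=0.25
B: hapax=22, V=24, ratio=0.92
Difference = 0.25 − 0.92 = -0.67

-0.67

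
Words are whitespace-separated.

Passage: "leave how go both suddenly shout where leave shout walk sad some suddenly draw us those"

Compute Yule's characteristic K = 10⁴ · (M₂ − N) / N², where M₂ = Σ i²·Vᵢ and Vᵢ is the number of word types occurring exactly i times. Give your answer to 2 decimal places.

Frequencies: leave:2, suddenly:2, shout:2, how:1, go:1, both:1, where:1, walk:1, sad:1, some:1, draw:1, us:1, those:1
N = 16. Frequency spectrum: V_1=10, V_2=3
M₂ = 1²·10 + 2²·3 = 22
K = 10000 × (22 − 16) / 16² = 234.38

234.38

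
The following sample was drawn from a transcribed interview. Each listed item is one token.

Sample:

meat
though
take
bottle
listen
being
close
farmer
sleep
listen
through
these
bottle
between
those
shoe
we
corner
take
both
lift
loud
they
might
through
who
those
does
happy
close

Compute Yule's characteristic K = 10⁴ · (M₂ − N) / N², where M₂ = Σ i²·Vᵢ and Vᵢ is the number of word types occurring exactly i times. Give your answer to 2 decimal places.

Frequencies: take:2, bottle:2, listen:2, close:2, through:2, those:2, meat:1, though:1, being:1, farmer:1, sleep:1, these:1, between:1, shoe:1, we:1, corner:1, both:1, lift:1, loud:1, they:1, … (4 more, each freq 1)
N = 30. Frequency spectrum: V_1=18, V_2=6
M₂ = 1²·18 + 2²·6 = 42
K = 10000 × (42 − 30) / 30² = 133.33

133.33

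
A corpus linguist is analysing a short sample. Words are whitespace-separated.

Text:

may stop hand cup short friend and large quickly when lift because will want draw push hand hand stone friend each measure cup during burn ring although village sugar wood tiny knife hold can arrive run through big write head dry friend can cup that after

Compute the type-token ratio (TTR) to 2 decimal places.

0.85

N = 46 tokens, V = 39 types.
TTR = V / N = 39 / 46 = 0.85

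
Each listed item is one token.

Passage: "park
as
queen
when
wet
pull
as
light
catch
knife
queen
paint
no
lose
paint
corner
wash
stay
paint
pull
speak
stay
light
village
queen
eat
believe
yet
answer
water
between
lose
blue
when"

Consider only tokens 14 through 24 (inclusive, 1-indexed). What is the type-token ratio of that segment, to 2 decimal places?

Segment tokens 14–24: lose, paint, corner, wash, stay, paint, pull, speak, stay, light, village
Segment N = 11, segment V = 9.
TTR = 9 / 11 = 0.82

0.82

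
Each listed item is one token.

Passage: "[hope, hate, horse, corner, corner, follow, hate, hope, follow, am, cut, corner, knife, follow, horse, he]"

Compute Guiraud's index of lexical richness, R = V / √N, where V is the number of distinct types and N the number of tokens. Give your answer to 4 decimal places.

N = 16, V = 9.
√N = 4.000000
R = 9 / 4.000000 = 2.2500

2.2500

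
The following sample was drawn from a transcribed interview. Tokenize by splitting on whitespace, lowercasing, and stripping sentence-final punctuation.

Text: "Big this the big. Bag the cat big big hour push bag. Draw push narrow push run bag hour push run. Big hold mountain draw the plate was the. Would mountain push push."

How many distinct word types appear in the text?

Distinct types: {bag, big, cat, draw, hold, hour, mountain, narrow, plate, push, run, the, this, was, would}
V = 15

15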